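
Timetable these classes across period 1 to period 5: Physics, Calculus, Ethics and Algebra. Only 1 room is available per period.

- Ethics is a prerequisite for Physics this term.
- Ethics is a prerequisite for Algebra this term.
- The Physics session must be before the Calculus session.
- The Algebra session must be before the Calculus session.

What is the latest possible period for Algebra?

period 4

Precedence pushes Algebra to at least period 2; downstream work caps Algebra at period 4.
Algebra at period 4 is achievable: Calculus=period 5; Ethics=period 1; Algebra=period 4; Physics=period 2.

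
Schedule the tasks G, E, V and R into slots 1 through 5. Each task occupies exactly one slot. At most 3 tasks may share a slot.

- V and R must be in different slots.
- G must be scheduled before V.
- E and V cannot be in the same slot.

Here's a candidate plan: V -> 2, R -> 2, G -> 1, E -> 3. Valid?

No. V and R must be in different slots is not satisfied.

V and R must be in different slots — violated.
E and V cannot be in the same slot — holds.
At most 3 tasks may share a slot — holds.
G must be scheduled before V — holds.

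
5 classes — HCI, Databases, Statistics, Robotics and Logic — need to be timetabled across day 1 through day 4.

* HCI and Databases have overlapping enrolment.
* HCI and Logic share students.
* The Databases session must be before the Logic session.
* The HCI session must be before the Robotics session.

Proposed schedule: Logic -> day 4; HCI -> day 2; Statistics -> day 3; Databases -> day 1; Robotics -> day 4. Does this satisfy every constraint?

Valid

HCI and Logic share students — holds.
The HCI session must be before the Robotics session — holds.
HCI and Databases have overlapping enrolment — holds.
The Databases session must be before the Logic session — holds.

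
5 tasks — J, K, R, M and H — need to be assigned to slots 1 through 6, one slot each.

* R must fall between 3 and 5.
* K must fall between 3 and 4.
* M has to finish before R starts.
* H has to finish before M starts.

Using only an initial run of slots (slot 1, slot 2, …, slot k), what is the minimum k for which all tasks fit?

3 slots

The precedence chain requires at least 3 distinct slots.
3 works (last occupied slot: 3): for example J=1; R=3; M=2; H=1; K=3.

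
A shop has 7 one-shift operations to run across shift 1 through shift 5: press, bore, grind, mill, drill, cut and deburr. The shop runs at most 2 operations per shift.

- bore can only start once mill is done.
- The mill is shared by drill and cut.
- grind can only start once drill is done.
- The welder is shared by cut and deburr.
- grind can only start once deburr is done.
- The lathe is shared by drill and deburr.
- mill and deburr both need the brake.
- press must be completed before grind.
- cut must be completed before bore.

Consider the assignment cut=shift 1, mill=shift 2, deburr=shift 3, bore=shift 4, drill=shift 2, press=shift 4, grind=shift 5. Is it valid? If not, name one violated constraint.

grind can only start once deburr is done — holds.
The lathe is shared by drill and deburr — holds.
bore can only start once mill is done — holds.
cut must be completed before bore — holds.
The welder is shared by cut and deburr — holds.
grind can only start once drill is done — holds.
mill and deburr both need the brake — holds.
The mill is shared by drill and cut — holds.
The shop runs at most 2 operations per shift — holds.
press must be completed before grind — holds.

Valid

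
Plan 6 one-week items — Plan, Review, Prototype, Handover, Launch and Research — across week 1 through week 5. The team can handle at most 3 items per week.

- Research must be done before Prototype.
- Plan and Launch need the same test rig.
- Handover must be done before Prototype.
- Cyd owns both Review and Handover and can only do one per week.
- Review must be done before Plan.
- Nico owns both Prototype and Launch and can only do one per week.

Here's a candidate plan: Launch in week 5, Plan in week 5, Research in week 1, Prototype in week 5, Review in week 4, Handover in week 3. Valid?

The team can handle at most 3 items per week — holds.
Review must be done before Plan — holds.
Handover must be done before Prototype — holds.
Plan and Launch need the same test rig — violated.
Cyd owns both Review and Handover and can only do one per week — holds.
Nico owns both Prototype and Launch and can only do one per week — violated.
Research must be done before Prototype — holds.

Invalid. Nico owns both Prototype and Launch and can only do one per week.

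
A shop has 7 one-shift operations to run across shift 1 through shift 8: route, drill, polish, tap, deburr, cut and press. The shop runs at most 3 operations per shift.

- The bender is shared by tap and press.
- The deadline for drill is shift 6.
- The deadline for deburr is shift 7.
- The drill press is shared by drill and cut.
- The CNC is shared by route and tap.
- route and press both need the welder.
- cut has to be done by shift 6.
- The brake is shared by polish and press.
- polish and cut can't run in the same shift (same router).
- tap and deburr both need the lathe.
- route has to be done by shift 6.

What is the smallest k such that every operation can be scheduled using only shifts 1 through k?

3

With at most 3 per shift and 7 operations, at least 3 shifts are needed.
3 works (last occupied shift: shift 3): for example polish in shift 1; cut in shift 2; route in shift 1; drill in shift 1; deburr in shift 3; tap in shift 2; press in shift 3.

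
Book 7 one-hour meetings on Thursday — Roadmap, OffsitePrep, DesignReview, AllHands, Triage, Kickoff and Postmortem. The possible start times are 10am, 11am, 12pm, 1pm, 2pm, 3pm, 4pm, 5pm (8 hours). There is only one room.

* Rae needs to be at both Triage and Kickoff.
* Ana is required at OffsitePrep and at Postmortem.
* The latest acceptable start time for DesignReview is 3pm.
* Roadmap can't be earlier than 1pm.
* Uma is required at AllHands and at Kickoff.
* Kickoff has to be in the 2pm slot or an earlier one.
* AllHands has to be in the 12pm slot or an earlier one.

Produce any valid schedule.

OffsitePrep in 2pm; DesignReview in 12pm; Roadmap in 1pm; Postmortem in 4pm; Triage in 3pm; AllHands in 10am; Kickoff in 11am

Checking: AllHands(10am) != Kickoff(11am); Triage(3pm) != Kickoff(11am); OffsitePrep(2pm) != Postmortem(4pm); Roadmap=1pm in [1pm,5pm]; AllHands=10am in [10am,12pm]; DesignReview=12pm in [10am,3pm]; Kickoff=11am in [10am,2pm]; max 1 per hour (cap 1).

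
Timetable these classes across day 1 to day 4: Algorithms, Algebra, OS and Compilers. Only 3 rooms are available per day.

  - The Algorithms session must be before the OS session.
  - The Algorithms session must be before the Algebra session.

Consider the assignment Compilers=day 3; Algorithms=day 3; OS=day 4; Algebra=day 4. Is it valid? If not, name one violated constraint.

The Algorithms session must be before the OS session — holds.
Only 3 rooms are available per day — holds.
The Algorithms session must be before the Algebra session — holds.

Valid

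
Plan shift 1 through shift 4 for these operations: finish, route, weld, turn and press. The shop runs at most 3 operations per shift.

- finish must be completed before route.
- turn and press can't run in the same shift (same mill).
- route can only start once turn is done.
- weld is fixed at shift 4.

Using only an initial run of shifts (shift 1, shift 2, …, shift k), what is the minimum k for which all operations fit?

4 shifts

The precedence chain requires at least 2 distinct shifts.
With at most 3 per shift and 5 operations, at least 2 shifts are needed.
weld can't be placed before shift 4, so the schedule must run through at least shift 4.
4 works (last occupied shift: shift 4): for example route=shift 2, press=shift 2, finish=shift 1, weld=shift 4, turn=shift 1.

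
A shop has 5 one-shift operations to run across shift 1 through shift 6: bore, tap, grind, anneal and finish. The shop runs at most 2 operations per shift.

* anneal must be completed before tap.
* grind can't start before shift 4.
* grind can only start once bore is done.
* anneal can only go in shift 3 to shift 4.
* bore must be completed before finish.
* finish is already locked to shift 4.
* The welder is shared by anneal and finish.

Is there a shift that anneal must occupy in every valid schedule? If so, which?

shift 3

anneal's window is shift 3–shift 4.
finish is fixed at shift 4, and anneal can't share a shift with finish.
So anneal must be shift 3.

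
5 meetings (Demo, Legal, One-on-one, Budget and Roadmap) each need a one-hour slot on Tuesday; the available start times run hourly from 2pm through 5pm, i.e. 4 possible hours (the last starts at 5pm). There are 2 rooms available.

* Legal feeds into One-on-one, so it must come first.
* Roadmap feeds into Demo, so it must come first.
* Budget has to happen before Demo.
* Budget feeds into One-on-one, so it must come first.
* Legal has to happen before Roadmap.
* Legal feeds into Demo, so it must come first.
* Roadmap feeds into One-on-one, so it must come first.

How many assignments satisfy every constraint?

15

Splitting on Demo: it can be 4pm (4), 5pm (11). Listing each branch's schedules as (Legal, One-on-one, Budget, Roadmap):
Demo=4pm: (2pm,4pm,2pm,3pm) (2pm,4pm,3pm,3pm) (2pm,5pm,2pm,3pm) (2pm,5pm,3pm,3pm) — 4.
Demo=5pm: (2pm,4pm,2pm,3pm) (2pm,4pm,3pm,3pm) (2pm,5pm,2pm,3pm) (2pm,5pm,2pm,4pm) (2pm,5pm,3pm,3pm) (2pm,5pm,3pm,4pm) (2pm,5pm,4pm,3pm) (2pm,5pm,4pm,4pm) (3pm,5pm,2pm,4pm) (3pm,5pm,3pm,4pm) (3pm,5pm,4pm,4pm) — 11.
Summing: 4 + 11 = 15.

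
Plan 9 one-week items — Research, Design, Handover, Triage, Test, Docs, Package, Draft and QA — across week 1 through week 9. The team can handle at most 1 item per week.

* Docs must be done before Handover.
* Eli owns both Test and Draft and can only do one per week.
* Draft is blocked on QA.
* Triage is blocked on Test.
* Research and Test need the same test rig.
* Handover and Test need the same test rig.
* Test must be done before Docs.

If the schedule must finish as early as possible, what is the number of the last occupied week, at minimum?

The precedence chain requires at least 3 distinct weeks.
With at most 1 per week and 9 work items, at least 9 weeks are needed.
9 works (last occupied week: week 9): for example Docs=week 2, Design=week 8, Research=week 7, Handover=week 3, Triage=week 4, Draft=week 6, Test=week 1, Package=week 9, QA=week 5.

week 9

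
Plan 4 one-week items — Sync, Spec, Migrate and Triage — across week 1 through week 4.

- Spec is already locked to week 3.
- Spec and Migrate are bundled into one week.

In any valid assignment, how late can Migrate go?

week 3

Migrate must be in the same week as Spec, which can't be before week 3, so Migrate is at least week 3; Migrate must be in the same week as Spec, which can't be after week 3, so Migrate is at most week 3.
Migrate at week 3 is achievable: Triage=week 1; Sync=week 1; Migrate=week 3; Spec=week 3.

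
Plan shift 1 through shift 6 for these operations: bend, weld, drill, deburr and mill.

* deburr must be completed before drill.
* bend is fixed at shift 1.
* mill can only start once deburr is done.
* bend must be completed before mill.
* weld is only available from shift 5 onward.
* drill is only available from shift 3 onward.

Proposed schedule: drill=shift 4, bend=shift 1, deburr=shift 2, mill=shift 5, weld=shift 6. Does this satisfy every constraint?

Yes

deburr must be completed before drill — holds.
drill is only available from shift 3 onward — holds.
bend must be completed before mill — holds.
weld is only available from shift 5 onward — holds.
bend is fixed at shift 1 — holds.
mill can only start once deburr is done — holds.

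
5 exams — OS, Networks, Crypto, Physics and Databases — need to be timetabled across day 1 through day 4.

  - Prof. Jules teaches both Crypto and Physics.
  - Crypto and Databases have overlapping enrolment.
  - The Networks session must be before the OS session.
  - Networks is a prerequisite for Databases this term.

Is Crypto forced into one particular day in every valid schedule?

Crypto can be day 1 (e.g. OS in day 2; Databases in day 2; Networks in day 1; Physics in day 2; Crypto in day 1) or day 2 (e.g. OS in day 2; Crypto in day 2; Physics in day 1; Databases in day 3; Networks in day 1).

No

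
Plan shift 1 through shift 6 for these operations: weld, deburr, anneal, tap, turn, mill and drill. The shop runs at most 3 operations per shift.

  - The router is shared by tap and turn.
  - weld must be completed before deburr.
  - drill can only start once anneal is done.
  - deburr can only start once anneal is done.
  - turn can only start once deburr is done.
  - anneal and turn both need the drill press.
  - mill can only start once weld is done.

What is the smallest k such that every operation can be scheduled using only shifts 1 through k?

The precedence chain requires at least 3 distinct shifts.
With at most 3 per shift and 7 operations, at least 3 shifts are needed.
3 works (last occupied shift: shift 3): for example turn=shift 3; weld=shift 1; deburr=shift 2; drill=shift 2; anneal=shift 1; tap=shift 1; mill=shift 2.

3 shifts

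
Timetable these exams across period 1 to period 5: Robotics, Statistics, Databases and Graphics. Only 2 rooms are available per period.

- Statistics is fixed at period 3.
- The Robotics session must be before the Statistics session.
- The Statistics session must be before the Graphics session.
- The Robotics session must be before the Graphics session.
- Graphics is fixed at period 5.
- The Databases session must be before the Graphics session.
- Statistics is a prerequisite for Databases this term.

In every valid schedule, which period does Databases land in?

period 4

Statistics is fixed at period 3 and must come before Databases, so Databases is at least period 4.
Graphics is fixed at period 5 and must come after Databases, so Databases is at most period 4.
So Databases must be period 4.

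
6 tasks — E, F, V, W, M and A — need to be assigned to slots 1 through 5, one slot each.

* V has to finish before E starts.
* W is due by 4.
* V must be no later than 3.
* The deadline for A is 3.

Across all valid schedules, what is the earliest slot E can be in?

2

Precedence pushes E to at least 2.
E at 2 is achievable: V=1, E=2, W=1, A=1, F=1, M=1.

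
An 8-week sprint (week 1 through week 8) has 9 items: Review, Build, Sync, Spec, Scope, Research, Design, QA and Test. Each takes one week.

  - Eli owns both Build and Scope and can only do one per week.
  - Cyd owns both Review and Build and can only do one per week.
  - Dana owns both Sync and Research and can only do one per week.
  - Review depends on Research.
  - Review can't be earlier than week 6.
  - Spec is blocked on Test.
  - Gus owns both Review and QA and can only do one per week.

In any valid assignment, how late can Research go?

Downstream work caps Research at week 7.
Research at week 7 is achievable: QA=week 1, Sync=week 1, Research=week 7, Spec=week 2, Scope=week 2, Review=week 8, Build=week 1, Design=week 1, Test=week 1.

week 7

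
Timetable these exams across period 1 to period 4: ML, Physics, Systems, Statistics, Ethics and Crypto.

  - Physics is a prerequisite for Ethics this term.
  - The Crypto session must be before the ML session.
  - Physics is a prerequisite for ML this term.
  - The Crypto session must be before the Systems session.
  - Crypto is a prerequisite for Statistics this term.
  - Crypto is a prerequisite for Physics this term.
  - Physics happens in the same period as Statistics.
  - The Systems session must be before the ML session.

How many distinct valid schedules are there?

9

Splitting on ML: it can be period 3 (2), period 4 (7). Listing each branch's schedules as (Physics, Systems, Statistics, Ethics, Crypto) by period number:
ML=period 3: (2,2,2,3,1) (2,2,2,4,1) — 2.
ML=period 4: (2,2,2,3,1) (2,2,2,4,1) (2,3,2,3,1) (2,3,2,4,1) (3,2,3,4,1) (3,3,3,4,1) (3,3,3,4,2) — 7.
Summing: 2 + 7 = 9.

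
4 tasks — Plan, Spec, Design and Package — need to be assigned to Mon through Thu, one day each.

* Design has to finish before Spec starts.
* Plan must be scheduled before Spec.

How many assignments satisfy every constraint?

56

Splitting on Plan: it can be Mon (24), Tue (20), Wed (12). Listing each branch's schedules as (Spec, Design, Package):
Plan=Mon: (Tue,Mon,Mon) (Tue,Mon,Tue) (Tue,Mon,Wed) (Tue,Mon,Thu) (Wed,Mon,Mon) (Wed,Mon,Tue) (Wed,Mon,Wed) (Wed,Mon,Thu) (Wed,Tue,Mon) (Wed,Tue,Tue) (Wed,Tue,Wed) (Wed,Tue,Thu) (Thu,Mon,Mon) (Thu,Mon,Tue) (Thu,Mon,Wed) (Thu,Mon,Thu) (Thu,Tue,Mon) (Thu,Tue,Tue) (Thu,Tue,Wed) (Thu,Tue,Thu) (Thu,Wed,Mon) (Thu,Wed,Tue) (Thu,Wed,Wed) (Thu,Wed,Thu) — 24.
Plan=Tue: (Wed,Mon,Mon) (Wed,Mon,Tue) (Wed,Mon,Wed) (Wed,Mon,Thu) (Wed,Tue,Mon) (Wed,Tue,Tue) (Wed,Tue,Wed) (Wed,Tue,Thu) (Thu,Mon,Mon) (Thu,Mon,Tue) (Thu,Mon,Wed) (Thu,Mon,Thu) (Thu,Tue,Mon) (Thu,Tue,Tue) (Thu,Tue,Wed) (Thu,Tue,Thu) (Thu,Wed,Mon) (Thu,Wed,Tue) (Thu,Wed,Wed) (Thu,Wed,Thu) — 20.
Plan=Wed: (Thu,Mon,Mon) (Thu,Mon,Tue) (Thu,Mon,Wed) (Thu,Mon,Thu) (Thu,Tue,Mon) (Thu,Tue,Tue) (Thu,Tue,Wed) (Thu,Tue,Thu) (Thu,Wed,Mon) (Thu,Wed,Tue) (Thu,Wed,Wed) (Thu,Wed,Thu) — 12.
Summing: 24 + 20 + 12 = 56.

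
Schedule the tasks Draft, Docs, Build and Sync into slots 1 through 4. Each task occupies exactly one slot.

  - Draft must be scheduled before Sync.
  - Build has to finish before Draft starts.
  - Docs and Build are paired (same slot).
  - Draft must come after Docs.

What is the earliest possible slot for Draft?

2

Precedence pushes Draft to at least 2; downstream work caps Draft at 3.
Draft at 2 is achievable: Docs=1, Sync=3, Build=1, Draft=2.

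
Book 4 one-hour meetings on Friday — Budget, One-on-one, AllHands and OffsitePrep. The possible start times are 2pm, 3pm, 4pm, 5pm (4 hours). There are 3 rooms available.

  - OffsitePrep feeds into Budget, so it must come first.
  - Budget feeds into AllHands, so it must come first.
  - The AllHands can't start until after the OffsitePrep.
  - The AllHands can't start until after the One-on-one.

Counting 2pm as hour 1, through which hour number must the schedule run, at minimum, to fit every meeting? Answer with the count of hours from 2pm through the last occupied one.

The precedence chain requires at least 3 distinct hours.
With at most 3 per hour and 4 meetings, at least 2 hours are needed.
3 works (last occupied hour: 4pm): for example One-on-one in 2pm; Budget in 3pm; OffsitePrep in 2pm; AllHands in 4pm.

3 hours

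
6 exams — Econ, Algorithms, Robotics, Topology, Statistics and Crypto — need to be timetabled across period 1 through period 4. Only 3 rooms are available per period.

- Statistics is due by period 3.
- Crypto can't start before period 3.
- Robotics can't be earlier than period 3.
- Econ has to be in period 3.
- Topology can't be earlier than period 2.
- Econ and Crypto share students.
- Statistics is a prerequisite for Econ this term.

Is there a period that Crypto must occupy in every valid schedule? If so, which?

period 4

Crypto's window is period 3–period 4.
Econ is fixed at period 3, and Crypto can't share a period with Econ.
So Crypto must be period 4.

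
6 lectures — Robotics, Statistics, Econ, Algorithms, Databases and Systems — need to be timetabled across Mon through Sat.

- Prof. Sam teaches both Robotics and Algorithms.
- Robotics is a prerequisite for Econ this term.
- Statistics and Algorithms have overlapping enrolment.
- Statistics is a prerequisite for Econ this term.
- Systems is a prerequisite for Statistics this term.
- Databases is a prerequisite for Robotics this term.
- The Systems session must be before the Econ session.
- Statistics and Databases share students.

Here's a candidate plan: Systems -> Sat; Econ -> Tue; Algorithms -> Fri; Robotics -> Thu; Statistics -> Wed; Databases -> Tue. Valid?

Invalid. The Systems session must be before the Econ session.

The Systems session must be before the Econ session — violated.
Statistics and Databases share students — holds.
Systems is a prerequisite for Statistics this term — violated.
Databases is a prerequisite for Robotics this term — holds.
Robotics is a prerequisite for Econ this term — violated.
Statistics is a prerequisite for Econ this term — violated.
Statistics and Algorithms have overlapping enrolment — holds.
Prof. Sam teaches both Robotics and Algorithms — holds.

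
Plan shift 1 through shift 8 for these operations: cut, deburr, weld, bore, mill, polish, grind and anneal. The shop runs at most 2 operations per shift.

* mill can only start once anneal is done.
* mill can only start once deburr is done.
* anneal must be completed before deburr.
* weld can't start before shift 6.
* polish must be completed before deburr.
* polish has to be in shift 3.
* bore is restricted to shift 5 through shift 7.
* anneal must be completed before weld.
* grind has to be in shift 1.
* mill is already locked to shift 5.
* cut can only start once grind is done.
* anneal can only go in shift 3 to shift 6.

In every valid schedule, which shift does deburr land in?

polish is fixed at shift 3 and must come before deburr, so deburr is at least shift 4.
mill is fixed at shift 5 and must come after deburr, so deburr is at most shift 4.
So deburr must be shift 4.

shift 4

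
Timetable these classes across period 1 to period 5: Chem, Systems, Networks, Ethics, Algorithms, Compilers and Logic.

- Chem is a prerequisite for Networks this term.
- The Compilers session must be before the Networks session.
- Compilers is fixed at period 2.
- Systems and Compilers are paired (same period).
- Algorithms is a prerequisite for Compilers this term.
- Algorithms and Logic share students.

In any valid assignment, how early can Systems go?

period 2

Systems must be in the same period as Compilers, which can't be before period 2, so Systems is at least period 2; Systems must be in the same period as Compilers, which can't be after period 2, so Systems is at most period 2.
Systems at period 2 is achievable: Algorithms in period 1, Chem in period 1, Networks in period 3, Ethics in period 1, Compilers in period 2, Systems in period 2, Logic in period 2.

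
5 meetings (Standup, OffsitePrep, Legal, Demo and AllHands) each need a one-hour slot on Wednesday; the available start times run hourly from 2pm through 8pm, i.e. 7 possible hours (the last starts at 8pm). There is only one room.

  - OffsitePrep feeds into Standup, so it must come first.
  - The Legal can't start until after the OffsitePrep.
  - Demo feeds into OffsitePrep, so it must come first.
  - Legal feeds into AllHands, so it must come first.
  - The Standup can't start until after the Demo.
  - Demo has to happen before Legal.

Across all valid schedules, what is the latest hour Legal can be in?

Precedence pushes Legal to at least 4pm; downstream work caps Legal at 7pm.
Legal at 7pm is achievable: OffsitePrep -> 3pm, AllHands -> 8pm, Demo -> 2pm, Standup -> 4pm, Legal -> 7pm.

7pm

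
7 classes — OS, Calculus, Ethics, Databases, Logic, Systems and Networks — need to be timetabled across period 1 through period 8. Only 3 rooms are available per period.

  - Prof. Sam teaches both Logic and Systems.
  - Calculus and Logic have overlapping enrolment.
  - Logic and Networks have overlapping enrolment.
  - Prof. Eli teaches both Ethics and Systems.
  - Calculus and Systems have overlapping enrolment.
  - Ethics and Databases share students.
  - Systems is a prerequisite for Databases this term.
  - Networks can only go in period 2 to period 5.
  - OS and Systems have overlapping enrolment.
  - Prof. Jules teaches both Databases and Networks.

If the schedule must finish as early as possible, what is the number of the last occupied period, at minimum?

3

The precedence chain requires at least 2 distinct periods.
With at most 3 per period and 7 classes, at least 3 periods are needed.
3 works (last occupied period: period 3): for example Ethics in period 2; OS in period 3; Calculus in period 2; Systems in period 1; Networks in period 2; Databases in period 3; Logic in period 3.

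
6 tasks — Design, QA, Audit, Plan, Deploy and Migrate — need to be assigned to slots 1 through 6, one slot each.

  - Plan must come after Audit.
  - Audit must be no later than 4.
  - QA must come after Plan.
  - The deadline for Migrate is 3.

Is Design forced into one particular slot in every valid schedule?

Design can be 1 (e.g. QA=3; Migrate=1; Audit=1; Design=1; Plan=2; Deploy=1) or 2 (e.g. Design -> 2; Audit -> 1; Migrate -> 1; Plan -> 2; QA -> 3; Deploy -> 1).

No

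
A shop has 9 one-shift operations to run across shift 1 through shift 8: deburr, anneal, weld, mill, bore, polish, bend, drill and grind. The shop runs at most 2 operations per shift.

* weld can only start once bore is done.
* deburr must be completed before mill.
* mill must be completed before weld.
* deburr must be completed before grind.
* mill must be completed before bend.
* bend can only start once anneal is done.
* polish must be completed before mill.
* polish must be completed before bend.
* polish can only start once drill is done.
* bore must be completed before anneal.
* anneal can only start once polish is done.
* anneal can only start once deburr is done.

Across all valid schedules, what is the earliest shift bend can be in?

shift 4

Precedence pushes bend to at least shift 4.
bend at shift 4 is achievable: polish=shift 2, bend=shift 4, bore=shift 2, anneal=shift 3, drill=shift 1, weld=shift 4, mill=shift 3, grind=shift 5, deburr=shift 1.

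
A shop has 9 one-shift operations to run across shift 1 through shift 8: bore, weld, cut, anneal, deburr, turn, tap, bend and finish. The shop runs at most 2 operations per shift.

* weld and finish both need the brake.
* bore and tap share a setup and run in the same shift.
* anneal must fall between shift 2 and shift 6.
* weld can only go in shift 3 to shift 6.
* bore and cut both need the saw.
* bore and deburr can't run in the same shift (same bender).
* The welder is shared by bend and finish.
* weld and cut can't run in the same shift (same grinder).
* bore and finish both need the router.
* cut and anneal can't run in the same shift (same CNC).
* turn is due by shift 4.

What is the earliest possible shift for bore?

bore at shift 1 is achievable: bend in shift 4; tap in shift 1; deburr in shift 3; cut in shift 4; bore in shift 1; weld in shift 3; anneal in shift 2; finish in shift 5; turn in shift 2.

shift 1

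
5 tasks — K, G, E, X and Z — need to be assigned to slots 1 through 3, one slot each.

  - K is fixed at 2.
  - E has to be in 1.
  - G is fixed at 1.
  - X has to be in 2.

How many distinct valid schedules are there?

3

Enumerating: E=1, G=1, X=2, K=2, Z=1 | G -> 1; K -> 2; Z -> 2; X -> 2; E -> 1 | E in 1; X in 2; G in 1; K in 2; Z in 3.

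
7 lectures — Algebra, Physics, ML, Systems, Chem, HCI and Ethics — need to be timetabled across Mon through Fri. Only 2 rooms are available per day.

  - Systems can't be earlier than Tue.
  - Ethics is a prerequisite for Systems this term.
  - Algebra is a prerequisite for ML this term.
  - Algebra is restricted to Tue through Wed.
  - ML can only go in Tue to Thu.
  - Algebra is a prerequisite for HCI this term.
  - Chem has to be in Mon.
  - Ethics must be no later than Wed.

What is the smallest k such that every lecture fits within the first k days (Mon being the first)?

The precedence chain requires at least 2 distinct days.
With at most 2 per day and 7 lectures, at least 4 days are needed.
Propagating the time windows through the other constraints, ML can't land before Wed — that is day 3 counting from Mon — so the schedule must run through at least 3 days.
4 works (last occupied day: Thu): for example Algebra -> Tue, Chem -> Mon, Physics -> Thu, Ethics -> Mon, HCI -> Wed, ML -> Wed, Systems -> Tue.

4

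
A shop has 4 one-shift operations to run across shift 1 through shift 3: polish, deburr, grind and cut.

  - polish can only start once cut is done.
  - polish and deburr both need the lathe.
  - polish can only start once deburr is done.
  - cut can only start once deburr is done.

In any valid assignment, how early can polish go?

shift 3

Precedence pushes polish to at least shift 3.
polish at shift 3 is achievable: deburr=shift 1; polish=shift 3; grind=shift 1; cut=shift 2.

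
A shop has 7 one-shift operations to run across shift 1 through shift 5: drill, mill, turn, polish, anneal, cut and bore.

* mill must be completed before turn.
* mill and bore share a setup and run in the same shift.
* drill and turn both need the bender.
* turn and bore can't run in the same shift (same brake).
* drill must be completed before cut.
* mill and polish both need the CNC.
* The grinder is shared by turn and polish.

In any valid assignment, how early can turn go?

shift 2

Precedence pushes turn to at least shift 2.
turn at shift 2 is achievable: mill=shift 1; turn=shift 2; bore=shift 1; anneal=shift 1; cut=shift 2; drill=shift 1; polish=shift 3.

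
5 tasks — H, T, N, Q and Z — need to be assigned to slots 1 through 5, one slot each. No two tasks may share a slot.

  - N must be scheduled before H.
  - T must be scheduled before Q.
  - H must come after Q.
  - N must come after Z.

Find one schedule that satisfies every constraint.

Q -> 4, N -> 2, H -> 5, T -> 3, Z -> 1

Checking: Q(4) before H(5); N(2) before H(5); T(3) before Q(4); Z(1) before N(2); max 1 per slot (cap 1).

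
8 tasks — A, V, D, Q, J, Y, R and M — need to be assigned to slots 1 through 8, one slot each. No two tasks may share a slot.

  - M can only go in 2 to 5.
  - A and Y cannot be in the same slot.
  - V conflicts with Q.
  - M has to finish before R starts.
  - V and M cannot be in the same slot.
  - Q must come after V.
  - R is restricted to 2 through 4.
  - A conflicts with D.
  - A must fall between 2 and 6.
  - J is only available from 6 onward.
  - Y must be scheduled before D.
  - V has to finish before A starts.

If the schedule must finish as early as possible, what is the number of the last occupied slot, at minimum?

8

The precedence chain requires at least 2 distinct slots.
With at most 1 per slot and 8 tasks, at least 8 slots are needed.
J can't be placed before 6, so the schedule must run through at least slot 6.
8 works (last occupied slot: 8): for example A=4, Y=5, V=1, M=2, J=6, D=7, R=3, Q=8.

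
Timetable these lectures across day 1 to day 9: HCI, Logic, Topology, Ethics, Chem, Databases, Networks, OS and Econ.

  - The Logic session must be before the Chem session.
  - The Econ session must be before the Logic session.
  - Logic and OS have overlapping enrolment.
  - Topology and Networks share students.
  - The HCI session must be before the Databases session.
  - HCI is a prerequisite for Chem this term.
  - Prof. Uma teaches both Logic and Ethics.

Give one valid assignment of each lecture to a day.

Chem -> day 3, OS -> day 1, Logic -> day 2, HCI -> day 1, Networks -> day 2, Econ -> day 1, Ethics -> day 1, Topology -> day 1, Databases -> day 2

Checking: Econ(day 1) before Logic(day 2); HCI(day 1) before Databases(day 2); HCI(day 1) before Chem(day 3); Logic(day 2) before Chem(day 3); Topology(day 1) != Networks(day 2); Logic(day 2) != OS(day 1); Logic(day 2) != Ethics(day 1).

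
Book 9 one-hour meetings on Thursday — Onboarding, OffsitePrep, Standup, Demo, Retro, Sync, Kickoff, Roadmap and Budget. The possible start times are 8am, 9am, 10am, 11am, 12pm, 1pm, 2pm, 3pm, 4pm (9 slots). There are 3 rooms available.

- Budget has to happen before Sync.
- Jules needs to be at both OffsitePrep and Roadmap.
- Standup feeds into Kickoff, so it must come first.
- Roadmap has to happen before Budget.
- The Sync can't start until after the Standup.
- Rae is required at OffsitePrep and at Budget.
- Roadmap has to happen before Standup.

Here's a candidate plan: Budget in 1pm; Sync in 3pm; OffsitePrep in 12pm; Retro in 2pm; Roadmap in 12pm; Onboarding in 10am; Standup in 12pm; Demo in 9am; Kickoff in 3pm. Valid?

Jules needs to be at both OffsitePrep and Roadmap — violated.
Roadmap has to happen before Standup — violated.
The Sync can't start until after the Standup — holds.
Budget has to happen before Sync — holds.
Rae is required at OffsitePrep and at Budget — holds.
Standup feeds into Kickoff, so it must come first — holds.
There are 3 rooms available — holds.
Roadmap has to happen before Budget — holds.

No — it violates: Jules needs to be at both OffsitePrep and Roadmap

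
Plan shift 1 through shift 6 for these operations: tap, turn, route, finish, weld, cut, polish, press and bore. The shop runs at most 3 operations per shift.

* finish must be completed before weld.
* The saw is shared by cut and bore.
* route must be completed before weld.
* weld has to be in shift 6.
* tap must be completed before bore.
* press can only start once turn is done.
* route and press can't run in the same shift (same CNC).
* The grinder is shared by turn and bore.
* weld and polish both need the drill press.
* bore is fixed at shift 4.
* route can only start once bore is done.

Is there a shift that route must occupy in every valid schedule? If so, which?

bore is fixed at shift 4 and must come before route, so route is at least shift 5.
weld is fixed at shift 6 and must come after route, so route is at most shift 5.
So route must be shift 5.

shift 5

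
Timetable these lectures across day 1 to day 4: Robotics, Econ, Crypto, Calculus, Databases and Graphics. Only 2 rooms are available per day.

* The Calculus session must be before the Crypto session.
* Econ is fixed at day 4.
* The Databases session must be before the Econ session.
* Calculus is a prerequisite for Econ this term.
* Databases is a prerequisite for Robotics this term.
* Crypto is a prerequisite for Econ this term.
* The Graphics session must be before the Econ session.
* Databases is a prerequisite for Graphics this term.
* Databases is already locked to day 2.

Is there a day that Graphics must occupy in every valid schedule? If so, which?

Databases is fixed at day 2 and must come before Graphics, so Graphics is at least day 3.
Econ is fixed at day 4 and must come after Graphics, so Graphics is at most day 3.
So Graphics must be day 3.

day 3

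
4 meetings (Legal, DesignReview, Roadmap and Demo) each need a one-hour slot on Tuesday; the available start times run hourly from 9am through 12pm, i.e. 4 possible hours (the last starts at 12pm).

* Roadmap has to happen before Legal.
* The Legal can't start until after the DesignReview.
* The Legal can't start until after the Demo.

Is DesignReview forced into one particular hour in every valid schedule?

DesignReview can be 9am (e.g. Demo in 9am; Legal in 10am; Roadmap in 9am; DesignReview in 9am) or 10am (e.g. DesignReview=10am; Demo=9am; Roadmap=9am; Legal=11am).

No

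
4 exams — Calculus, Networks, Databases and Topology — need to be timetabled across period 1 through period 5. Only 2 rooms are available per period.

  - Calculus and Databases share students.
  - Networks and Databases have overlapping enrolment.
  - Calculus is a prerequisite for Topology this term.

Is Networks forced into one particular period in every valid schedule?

No

Networks can be period 1 (e.g. Calculus in period 1, Topology in period 2, Networks in period 1, Databases in period 2) or period 2 (e.g. Networks=period 2, Databases=period 3, Calculus=period 1, Topology=period 2).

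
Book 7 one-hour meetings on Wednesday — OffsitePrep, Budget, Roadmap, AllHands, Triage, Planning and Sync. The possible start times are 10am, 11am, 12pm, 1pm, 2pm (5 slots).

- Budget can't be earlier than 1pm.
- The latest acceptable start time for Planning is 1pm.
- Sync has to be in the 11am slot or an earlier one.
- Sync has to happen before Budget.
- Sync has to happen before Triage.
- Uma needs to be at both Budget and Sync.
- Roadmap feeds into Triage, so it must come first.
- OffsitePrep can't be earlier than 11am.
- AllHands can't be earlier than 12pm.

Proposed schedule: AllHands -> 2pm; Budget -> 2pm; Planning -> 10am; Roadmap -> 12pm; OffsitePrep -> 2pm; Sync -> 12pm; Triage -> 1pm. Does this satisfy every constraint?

Invalid. Sync has to be in the 11am slot or an earlier one.

AllHands can't be earlier than 12pm — holds.
OffsitePrep can't be earlier than 11am — holds.
The latest acceptable start time for Planning is 1pm — holds.
Sync has to happen before Triage — holds.
Sync has to happen before Budget — holds.
Budget can't be earlier than 1pm — holds.
Sync has to be in the 11am slot or an earlier one — violated.
Roadmap feeds into Triage, so it must come first — holds.
Uma needs to be at both Budget and Sync — holds.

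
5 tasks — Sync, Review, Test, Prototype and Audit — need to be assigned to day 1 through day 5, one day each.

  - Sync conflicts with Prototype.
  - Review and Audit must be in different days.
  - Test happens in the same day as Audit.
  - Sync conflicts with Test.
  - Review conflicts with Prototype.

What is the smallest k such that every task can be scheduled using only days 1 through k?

2 days

Could 1 day be enough, i.e. nothing placed later than day 1? No: Test can't share with Sync (day 1) → nothing is left.
So 1 day is not enough.
2 works (last occupied day: day 2): for example Sync in day 1; Prototype in day 2; Audit in day 2; Review in day 1; Test in day 2.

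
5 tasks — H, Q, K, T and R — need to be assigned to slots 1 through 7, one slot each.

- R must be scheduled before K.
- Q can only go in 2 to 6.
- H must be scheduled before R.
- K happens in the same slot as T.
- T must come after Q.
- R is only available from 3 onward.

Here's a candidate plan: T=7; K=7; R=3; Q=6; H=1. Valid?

Yes

R must be scheduled before K — holds.
K happens in the same slot as T — holds.
R is only available from 3 onward — holds.
Q can only go in 2 to 6 — holds.
T must come after Q — holds.
H must be scheduled before R — holds.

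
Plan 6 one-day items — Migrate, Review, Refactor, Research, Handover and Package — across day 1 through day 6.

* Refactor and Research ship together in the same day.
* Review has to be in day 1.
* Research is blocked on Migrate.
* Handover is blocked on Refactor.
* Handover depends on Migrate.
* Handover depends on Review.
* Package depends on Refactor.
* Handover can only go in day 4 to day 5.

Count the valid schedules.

26

Splitting on Migrate: it can be day 1 (16), day 2 (8), day 3 (2). Listing each branch's schedules as (Review, Refactor, Research, Handover, Package) by day number:
Migrate=day 1: (1,2,2,4,3) (1,2,2,4,4) (1,2,2,4,5) (1,2,2,4,6) (1,2,2,5,3) (1,2,2,5,4) (1,2,2,5,5) (1,2,2,5,6) (1,3,3,4,4) (1,3,3,4,5) (1,3,3,4,6) (1,3,3,5,4) (1,3,3,5,5) (1,3,3,5,6) (1,4,4,5,5) (1,4,4,5,6) — 16.
Migrate=day 2: (1,3,3,4,4) (1,3,3,4,5) (1,3,3,4,6) (1,3,3,5,4) (1,3,3,5,5) (1,3,3,5,6) (1,4,4,5,5) (1,4,4,5,6) — 8.
Migrate=day 3: (1,4,4,5,5) (1,4,4,5,6) — 2.
Summing: 16 + 8 + 2 = 26.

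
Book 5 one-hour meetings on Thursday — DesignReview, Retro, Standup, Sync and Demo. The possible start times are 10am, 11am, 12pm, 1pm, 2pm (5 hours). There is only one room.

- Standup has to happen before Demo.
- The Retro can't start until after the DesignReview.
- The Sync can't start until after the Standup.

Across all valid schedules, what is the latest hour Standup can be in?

Downstream work caps Standup at 1pm.
Standup at 12pm is achievable: Retro=11am, Demo=2pm, Sync=1pm, DesignReview=10am, Standup=12pm.
Nothing later works — the capacity limit rule out every hour after 12pm.

12pm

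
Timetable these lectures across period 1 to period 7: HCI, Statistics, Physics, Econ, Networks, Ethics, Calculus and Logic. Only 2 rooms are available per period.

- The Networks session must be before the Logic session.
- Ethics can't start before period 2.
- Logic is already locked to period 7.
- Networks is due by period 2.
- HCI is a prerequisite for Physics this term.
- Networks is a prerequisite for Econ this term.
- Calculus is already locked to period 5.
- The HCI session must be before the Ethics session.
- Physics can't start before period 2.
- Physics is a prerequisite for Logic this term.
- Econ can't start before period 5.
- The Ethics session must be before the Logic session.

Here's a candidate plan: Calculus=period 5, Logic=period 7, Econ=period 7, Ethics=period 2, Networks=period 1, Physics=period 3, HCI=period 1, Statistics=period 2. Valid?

Logic is already locked to period 7 — holds.
Only 2 rooms are available per period — holds.
Physics is a prerequisite for Logic this term — holds.
Econ can't start before period 5 — holds.
HCI is a prerequisite for Physics this term — holds.
Ethics can't start before period 2 — holds.
Networks is due by period 2 — holds.
The Networks session must be before the Logic session — holds.
The Ethics session must be before the Logic session — holds.
Networks is a prerequisite for Econ this term — holds.
Calculus is already locked to period 5 — holds.
Physics can't start before period 2 — holds.
The HCI session must be before the Ethics session — holds.

Yes, all constraints hold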